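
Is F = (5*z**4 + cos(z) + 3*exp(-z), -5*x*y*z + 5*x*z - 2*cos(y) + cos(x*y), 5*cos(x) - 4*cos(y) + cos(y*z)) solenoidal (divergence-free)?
No, ∇·F = -5*x*z - x*sin(x*y) - y*sin(y*z) + 2*sin(y)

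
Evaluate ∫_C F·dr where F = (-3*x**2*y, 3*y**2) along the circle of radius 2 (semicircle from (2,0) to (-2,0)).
6*pi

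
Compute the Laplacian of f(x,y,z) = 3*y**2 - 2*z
6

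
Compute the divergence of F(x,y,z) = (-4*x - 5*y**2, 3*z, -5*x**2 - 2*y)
-4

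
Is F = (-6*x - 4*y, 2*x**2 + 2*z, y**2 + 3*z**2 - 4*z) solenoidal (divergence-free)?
No, ∇·F = 6*z - 10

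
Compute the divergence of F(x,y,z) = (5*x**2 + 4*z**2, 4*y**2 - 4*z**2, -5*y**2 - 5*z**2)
10*x + 8*y - 10*z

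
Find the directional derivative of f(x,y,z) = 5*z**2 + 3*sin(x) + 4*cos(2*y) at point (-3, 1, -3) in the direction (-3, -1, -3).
sqrt(19)*(8*sin(2) - 9*cos(3) + 90)/19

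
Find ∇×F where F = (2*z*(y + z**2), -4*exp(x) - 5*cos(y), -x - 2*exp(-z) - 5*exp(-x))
(0, 2*y + 6*z**2 + 1 - 5*exp(-x), -2*z - 4*exp(x))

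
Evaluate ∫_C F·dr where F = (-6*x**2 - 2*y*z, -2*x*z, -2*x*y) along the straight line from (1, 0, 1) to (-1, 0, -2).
4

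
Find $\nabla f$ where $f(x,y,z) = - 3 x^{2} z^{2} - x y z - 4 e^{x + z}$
(-6*x*z**2 - y*z - 4*exp(x + z), -x*z, -6*x**2*z - x*y - 4*exp(x + z))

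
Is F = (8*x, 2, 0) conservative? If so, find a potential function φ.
Yes, F is conservative. φ = 4*x**2 + 2*y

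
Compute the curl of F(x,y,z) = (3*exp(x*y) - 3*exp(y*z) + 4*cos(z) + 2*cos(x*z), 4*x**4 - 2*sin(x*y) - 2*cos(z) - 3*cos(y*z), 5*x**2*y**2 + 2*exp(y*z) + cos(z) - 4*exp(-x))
(10*x**2*y - 3*y*sin(y*z) + 2*z*exp(y*z) - 2*sin(z), -10*x*y**2 - 2*x*sin(x*z) - 3*y*exp(y*z) - 4*sin(z) - 4*exp(-x), 16*x**3 - 3*x*exp(x*y) - 2*y*cos(x*y) + 3*z*exp(y*z))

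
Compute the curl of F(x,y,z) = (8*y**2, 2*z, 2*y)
(0, 0, -16*y)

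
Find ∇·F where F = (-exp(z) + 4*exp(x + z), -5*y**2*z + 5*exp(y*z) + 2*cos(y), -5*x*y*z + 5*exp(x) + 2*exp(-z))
-5*x*y - 10*y*z + 5*z*exp(y*z) + 4*exp(x + z) - 2*sin(y) - 2*exp(-z)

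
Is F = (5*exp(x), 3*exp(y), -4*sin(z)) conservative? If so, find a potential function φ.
Yes, F is conservative. φ = 5*exp(x) + 3*exp(y) + 4*cos(z)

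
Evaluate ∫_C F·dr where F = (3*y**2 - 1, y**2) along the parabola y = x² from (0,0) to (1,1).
-1/15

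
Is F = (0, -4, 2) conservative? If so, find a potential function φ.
Yes, F is conservative. φ = -4*y + 2*z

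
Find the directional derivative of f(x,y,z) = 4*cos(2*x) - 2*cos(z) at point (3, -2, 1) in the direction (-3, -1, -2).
2*sqrt(14)*(6*sin(6) - sin(1))/7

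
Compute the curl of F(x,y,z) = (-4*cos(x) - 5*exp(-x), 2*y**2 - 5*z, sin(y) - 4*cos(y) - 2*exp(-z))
(4*sin(y) + cos(y) + 5, 0, 0)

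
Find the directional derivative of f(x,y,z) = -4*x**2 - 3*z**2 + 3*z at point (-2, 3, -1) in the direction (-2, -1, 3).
-5*sqrt(14)/14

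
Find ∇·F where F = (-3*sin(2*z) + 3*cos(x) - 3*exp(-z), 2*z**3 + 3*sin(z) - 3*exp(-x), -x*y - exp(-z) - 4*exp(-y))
-3*sin(x) + exp(-z)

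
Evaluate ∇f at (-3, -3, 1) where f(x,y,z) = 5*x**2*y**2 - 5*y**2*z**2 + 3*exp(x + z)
(-270 + 3*exp(-2), -240, -90 + 3*exp(-2))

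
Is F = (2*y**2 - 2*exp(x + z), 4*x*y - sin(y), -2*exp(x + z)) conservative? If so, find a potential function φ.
Yes, F is conservative. φ = 2*x*y**2 - 2*exp(x + z) + cos(y)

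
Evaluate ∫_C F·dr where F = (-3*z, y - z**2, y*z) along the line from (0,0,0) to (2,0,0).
0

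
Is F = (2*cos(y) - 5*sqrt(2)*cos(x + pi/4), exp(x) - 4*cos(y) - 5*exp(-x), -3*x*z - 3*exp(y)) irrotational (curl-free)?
No, ∇×F = (-3*exp(y), 3*z, exp(x) + 2*sin(y) + 5*exp(-x))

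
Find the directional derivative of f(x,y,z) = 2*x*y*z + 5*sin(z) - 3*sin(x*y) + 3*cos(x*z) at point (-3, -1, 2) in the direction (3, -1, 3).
3*sqrt(19)*(5*cos(2) - 3*sin(6) + 6)/19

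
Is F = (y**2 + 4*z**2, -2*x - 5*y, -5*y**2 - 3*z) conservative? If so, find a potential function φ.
No, ∇×F = (-10*y, 8*z, -2*y - 2) ≠ 0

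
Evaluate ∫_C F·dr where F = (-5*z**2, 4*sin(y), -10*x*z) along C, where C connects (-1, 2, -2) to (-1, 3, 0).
-20 + 4*cos(2) - 4*cos(3)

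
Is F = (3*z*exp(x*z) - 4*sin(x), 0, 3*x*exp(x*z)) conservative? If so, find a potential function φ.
Yes, F is conservative. φ = 3*exp(x*z) + 4*cos(x)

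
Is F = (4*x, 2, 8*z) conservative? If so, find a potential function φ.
Yes, F is conservative. φ = 2*x**2 + 2*y + 4*z**2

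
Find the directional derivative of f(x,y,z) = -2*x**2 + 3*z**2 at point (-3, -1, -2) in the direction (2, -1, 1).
2*sqrt(6)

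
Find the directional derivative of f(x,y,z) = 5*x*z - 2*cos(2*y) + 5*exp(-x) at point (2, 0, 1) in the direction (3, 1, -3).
-15*sqrt(19)*(1 + exp(2))*exp(-2)/19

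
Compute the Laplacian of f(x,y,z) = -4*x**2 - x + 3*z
-8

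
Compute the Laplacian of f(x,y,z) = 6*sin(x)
-6*sin(x)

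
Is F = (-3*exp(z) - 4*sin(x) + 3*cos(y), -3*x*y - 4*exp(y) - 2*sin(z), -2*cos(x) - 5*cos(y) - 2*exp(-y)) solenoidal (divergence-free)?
No, ∇·F = -3*x - 4*exp(y) - 4*cos(x)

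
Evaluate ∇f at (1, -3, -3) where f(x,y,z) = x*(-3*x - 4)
(-10, 0, 0)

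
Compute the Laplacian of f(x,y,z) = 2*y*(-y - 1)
-4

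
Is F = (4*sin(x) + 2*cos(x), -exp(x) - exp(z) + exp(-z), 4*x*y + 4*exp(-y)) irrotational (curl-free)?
No, ∇×F = (4*x + exp(z) + exp(-z) - 4*exp(-y), -4*y, -exp(x))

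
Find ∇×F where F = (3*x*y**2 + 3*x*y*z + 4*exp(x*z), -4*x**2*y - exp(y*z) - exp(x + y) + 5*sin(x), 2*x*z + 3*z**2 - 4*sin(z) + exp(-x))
(y*exp(y*z), 3*x*y + 4*x*exp(x*z) - 2*z + exp(-x), -14*x*y - 3*x*z - exp(x + y) + 5*cos(x))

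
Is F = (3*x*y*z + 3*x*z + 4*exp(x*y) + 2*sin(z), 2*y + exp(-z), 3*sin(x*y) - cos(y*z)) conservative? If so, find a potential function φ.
No, ∇×F = (3*x*cos(x*y) + z*sin(y*z) + exp(-z), 3*x*y + 3*x - 3*y*cos(x*y) + 2*cos(z), x*(-3*z - 4*exp(x*y))) ≠ 0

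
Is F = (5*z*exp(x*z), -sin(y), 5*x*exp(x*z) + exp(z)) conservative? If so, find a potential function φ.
Yes, F is conservative. φ = exp(z) + 5*exp(x*z) + cos(y)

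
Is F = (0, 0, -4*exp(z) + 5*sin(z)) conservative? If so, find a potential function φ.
Yes, F is conservative. φ = -4*exp(z) - 5*cos(z)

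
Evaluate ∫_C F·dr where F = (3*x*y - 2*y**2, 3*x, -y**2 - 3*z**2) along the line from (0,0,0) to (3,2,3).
-12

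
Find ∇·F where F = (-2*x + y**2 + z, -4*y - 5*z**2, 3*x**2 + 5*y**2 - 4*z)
-10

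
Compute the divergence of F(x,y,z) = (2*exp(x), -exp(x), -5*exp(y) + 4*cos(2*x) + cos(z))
2*exp(x) - sin(z)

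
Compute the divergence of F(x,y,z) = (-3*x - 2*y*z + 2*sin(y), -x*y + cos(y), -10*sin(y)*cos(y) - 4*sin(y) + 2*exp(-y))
-x - sin(y) - 3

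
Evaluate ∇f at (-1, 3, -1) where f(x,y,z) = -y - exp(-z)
(0, -1, E)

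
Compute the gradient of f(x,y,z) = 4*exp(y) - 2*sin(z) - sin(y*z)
(0, -z*cos(y*z) + 4*exp(y), -y*cos(y*z) - 2*cos(z))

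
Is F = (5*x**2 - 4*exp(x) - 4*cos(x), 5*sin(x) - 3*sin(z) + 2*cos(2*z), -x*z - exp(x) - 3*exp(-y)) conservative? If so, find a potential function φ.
No, ∇×F = (((8*sin(z) + 3)*exp(y)*cos(z) + 3)*exp(-y), z + exp(x), 5*cos(x)) ≠ 0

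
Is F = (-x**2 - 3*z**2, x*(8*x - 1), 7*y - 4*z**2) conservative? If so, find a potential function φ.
No, ∇×F = (7, -6*z, 16*x - 1) ≠ 0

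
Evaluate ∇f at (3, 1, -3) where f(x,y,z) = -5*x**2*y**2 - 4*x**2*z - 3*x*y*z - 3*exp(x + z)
(48, -63, -48)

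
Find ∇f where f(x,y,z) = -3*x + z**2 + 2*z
(-3, 0, 2*z + 2)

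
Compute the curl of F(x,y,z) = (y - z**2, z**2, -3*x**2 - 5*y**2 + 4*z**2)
(-10*y - 2*z, 6*x - 2*z, -1)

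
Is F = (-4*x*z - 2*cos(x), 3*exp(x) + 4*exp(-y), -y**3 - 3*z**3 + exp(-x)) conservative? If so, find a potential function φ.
No, ∇×F = (-3*y**2, -4*x + exp(-x), 3*exp(x)) ≠ 0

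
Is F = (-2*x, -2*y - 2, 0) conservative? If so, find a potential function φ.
Yes, F is conservative. φ = -x**2 - y**2 - 2*y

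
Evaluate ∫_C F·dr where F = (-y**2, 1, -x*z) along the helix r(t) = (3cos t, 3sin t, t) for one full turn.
0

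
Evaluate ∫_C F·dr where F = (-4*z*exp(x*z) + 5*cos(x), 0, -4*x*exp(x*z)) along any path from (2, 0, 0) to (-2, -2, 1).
-10*sin(2) - 4*exp(-2) + 4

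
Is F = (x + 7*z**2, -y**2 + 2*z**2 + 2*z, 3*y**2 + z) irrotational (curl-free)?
No, ∇×F = (6*y - 4*z - 2, 14*z, 0)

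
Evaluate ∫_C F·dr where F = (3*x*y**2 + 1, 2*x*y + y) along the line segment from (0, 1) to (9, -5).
3039/2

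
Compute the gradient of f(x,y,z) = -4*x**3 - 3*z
(-12*x**2, 0, -3)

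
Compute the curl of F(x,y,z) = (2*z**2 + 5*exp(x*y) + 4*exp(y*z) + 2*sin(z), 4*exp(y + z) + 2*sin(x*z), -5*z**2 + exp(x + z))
(-2*x*cos(x*z) - 4*exp(y + z), 4*y*exp(y*z) + 4*z - exp(x + z) + 2*cos(z), -5*x*exp(x*y) - 4*z*exp(y*z) + 2*z*cos(x*z))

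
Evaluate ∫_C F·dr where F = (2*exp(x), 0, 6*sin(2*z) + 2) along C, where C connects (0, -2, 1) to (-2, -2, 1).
-2 + 2*exp(-2)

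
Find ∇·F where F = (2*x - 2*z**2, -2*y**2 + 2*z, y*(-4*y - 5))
2 - 4*y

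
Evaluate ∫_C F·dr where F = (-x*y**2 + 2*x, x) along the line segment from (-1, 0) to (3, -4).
-116/3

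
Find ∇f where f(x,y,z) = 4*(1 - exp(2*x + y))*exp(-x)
(-(4*exp(2*x + y) + 4)*exp(-x), -4*exp(x + y), 0)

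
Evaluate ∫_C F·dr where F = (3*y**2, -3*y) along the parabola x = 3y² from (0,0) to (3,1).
3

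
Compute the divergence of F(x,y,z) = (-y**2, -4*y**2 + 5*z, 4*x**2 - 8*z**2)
-8*y - 16*z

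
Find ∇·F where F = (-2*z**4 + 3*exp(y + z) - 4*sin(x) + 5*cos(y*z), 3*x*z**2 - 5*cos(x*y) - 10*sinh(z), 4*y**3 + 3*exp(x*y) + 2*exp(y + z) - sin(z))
5*x*sin(x*y) + 2*exp(y + z) - 4*cos(x) - cos(z)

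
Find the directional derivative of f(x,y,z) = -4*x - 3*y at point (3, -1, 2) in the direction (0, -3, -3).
3*sqrt(2)/2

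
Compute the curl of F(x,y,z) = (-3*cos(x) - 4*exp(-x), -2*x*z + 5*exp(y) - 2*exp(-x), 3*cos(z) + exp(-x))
(2*x, exp(-x), -2*z + 2*exp(-x))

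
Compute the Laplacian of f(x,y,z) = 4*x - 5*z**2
-10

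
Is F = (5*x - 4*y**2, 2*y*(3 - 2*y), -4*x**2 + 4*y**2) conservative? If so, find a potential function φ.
No, ∇×F = (8*y, 8*x, 8*y) ≠ 0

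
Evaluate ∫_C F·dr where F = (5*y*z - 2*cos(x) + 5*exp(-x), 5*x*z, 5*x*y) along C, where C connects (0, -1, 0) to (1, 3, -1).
-10 - 5*exp(-1) - 2*sin(1)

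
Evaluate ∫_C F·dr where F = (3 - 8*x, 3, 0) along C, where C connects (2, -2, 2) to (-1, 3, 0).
18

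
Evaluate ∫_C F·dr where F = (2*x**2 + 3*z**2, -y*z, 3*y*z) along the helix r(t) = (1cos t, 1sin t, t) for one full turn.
pi*(-11 + 24*pi)/2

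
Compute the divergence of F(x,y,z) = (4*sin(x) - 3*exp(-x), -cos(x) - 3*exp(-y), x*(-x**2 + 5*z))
5*x + 4*cos(x) + 3*exp(-y) + 3*exp(-x)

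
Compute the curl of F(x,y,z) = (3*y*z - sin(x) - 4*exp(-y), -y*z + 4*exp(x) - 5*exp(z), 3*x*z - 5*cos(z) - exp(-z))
(y + 5*exp(z), 3*y - 3*z, -3*z + 4*exp(x) - 4*exp(-y))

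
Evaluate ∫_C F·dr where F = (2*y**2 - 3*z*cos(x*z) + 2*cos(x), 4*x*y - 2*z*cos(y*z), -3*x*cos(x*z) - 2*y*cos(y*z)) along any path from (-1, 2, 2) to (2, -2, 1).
-2*sin(2) + 2*sin(4) + 2*sin(1) + 24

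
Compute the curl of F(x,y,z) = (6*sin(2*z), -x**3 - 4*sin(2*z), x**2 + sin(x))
(8*cos(2*z), -2*x - cos(x) + 12*cos(2*z), -3*x**2)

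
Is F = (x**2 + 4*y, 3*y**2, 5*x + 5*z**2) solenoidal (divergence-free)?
No, ∇·F = 2*x + 6*y + 10*z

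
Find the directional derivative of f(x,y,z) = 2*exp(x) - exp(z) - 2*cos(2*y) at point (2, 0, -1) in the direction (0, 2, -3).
3*sqrt(13)*exp(-1)/13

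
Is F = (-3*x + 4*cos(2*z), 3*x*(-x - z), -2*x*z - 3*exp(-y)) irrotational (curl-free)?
No, ∇×F = (3*x + 3*exp(-y), 2*z - 8*sin(2*z), -6*x - 3*z)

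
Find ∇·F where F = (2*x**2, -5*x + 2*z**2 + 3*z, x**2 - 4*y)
4*x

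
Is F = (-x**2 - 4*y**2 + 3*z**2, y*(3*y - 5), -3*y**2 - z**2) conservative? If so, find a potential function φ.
No, ∇×F = (-6*y, 6*z, 8*y) ≠ 0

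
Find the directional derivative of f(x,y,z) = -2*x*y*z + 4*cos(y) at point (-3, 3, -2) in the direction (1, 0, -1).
-3*sqrt(2)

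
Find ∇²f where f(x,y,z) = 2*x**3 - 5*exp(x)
12*x - 5*exp(x)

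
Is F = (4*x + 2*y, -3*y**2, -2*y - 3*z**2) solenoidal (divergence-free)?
No, ∇·F = -6*y - 6*z + 4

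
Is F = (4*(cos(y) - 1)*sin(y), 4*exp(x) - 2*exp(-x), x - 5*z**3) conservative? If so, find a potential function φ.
No, ∇×F = (0, -1, 2*(2*(exp(x) + cos(y) - cos(2*y))*exp(x) + 1)*exp(-x)) ≠ 0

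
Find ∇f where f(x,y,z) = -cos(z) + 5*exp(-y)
(0, -5*exp(-y), sin(z))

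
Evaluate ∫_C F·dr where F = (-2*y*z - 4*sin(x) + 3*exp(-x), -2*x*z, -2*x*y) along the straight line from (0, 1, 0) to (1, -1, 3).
-3*exp(-1) + 4*cos(1) + 5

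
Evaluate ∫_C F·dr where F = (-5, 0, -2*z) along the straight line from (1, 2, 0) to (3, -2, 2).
-14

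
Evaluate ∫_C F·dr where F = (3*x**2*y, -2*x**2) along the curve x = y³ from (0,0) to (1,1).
43/70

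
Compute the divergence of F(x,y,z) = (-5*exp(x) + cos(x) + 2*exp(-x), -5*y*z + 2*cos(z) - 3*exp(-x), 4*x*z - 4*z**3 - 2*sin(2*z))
4*x - 12*z**2 - 5*z - 5*exp(x) - sin(x) - 4*cos(2*z) - 2*exp(-x)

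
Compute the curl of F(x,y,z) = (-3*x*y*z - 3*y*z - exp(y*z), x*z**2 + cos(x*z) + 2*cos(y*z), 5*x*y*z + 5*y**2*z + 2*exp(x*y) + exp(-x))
(3*x*z + 2*x*exp(x*y) + x*sin(x*z) + 10*y*z + 2*y*sin(y*z), (-y*(3*x + 5*z + 2*exp(x*y) + exp(y*z) + 3)*exp(x) + 1)*exp(-x), z*(3*x + z + exp(y*z) - sin(x*z) + 3))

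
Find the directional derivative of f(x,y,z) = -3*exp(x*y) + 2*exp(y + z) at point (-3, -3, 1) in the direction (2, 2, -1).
2*(1 + 18*exp(11))*exp(-2)/3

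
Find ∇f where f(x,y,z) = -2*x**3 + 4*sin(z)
(-6*x**2, 0, 4*cos(z))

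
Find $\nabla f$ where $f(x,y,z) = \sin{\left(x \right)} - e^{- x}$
(cos(x) + exp(-x), 0, 0)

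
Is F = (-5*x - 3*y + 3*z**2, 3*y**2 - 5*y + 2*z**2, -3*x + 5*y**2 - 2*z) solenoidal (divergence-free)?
No, ∇·F = 6*y - 12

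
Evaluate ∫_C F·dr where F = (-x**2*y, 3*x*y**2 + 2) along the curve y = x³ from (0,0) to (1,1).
41/15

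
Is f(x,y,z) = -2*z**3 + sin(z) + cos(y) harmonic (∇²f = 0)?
No, ∇²f = -12*z - sin(z) - cos(y)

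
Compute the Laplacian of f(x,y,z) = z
0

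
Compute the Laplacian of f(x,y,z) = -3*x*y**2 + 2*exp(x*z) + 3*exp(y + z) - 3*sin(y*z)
2*x**2*exp(x*z) - 6*x + 3*y**2*sin(y*z) + 2*z**2*exp(x*z) + 3*z**2*sin(y*z) + 6*exp(y + z)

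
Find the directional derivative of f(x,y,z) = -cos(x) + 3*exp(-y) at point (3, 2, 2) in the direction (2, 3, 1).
sqrt(14)*(-9 + 2*exp(2)*sin(3))*exp(-2)/14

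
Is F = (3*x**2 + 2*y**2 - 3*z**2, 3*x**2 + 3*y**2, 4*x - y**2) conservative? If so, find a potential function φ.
No, ∇×F = (-2*y, -6*z - 4, 6*x - 4*y) ≠ 0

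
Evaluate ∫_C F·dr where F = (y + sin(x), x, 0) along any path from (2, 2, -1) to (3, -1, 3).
-7 + cos(2) - cos(3)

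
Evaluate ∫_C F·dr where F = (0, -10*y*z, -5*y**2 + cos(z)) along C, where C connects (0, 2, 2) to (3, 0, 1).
-sin(2) + sin(1) + 40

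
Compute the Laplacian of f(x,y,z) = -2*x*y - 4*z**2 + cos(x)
-cos(x) - 8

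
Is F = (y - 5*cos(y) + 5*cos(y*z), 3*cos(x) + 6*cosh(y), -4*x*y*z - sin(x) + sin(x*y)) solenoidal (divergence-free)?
No, ∇·F = -4*x*y + 6*sinh(y)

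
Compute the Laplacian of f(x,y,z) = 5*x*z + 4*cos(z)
-4*cos(z)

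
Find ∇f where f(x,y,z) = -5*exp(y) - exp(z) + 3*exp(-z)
(0, -5*exp(y), -exp(z) - 3*exp(-z))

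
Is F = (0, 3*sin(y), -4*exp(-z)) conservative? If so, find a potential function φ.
Yes, F is conservative. φ = -3*cos(y) + 4*exp(-z)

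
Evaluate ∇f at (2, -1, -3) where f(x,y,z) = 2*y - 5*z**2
(0, 2, 30)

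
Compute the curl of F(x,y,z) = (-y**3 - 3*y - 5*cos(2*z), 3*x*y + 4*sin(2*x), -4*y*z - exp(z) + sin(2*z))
(-4*z, 10*sin(2*z), 3*y**2 + 3*y + 8*cos(2*x) + 3)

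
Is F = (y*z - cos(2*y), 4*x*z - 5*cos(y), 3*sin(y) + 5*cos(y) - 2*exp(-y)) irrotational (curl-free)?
No, ∇×F = (-4*x - 5*sin(y) + 3*cos(y) + 2*exp(-y), y, 3*z - 2*sin(2*y))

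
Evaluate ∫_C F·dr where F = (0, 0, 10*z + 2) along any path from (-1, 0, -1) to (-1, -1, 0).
-3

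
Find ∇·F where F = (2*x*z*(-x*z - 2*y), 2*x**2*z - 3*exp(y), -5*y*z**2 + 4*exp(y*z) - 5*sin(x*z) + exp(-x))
-4*x*z**2 - 5*x*cos(x*z) - 14*y*z + 4*y*exp(y*z) - 3*exp(y)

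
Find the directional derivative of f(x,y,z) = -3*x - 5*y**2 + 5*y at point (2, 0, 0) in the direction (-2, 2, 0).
4*sqrt(2)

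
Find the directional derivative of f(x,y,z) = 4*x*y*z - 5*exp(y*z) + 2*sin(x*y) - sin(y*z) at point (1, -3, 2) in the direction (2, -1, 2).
2*((-40 + 4*cos(6) - 7*cos(3))*exp(6) + 20)*exp(-6)/3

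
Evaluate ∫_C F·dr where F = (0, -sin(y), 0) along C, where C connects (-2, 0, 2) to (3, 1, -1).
-1 + cos(1)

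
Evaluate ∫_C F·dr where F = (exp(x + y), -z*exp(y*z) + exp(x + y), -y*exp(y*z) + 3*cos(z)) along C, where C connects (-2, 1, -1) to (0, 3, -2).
-3*sin(2) - exp(-6) + 3*sin(1) + exp(3)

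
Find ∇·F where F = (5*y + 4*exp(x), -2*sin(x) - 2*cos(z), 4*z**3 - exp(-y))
12*z**2 + 4*exp(x)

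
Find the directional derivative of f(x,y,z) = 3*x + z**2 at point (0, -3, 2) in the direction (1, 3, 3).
15*sqrt(19)/19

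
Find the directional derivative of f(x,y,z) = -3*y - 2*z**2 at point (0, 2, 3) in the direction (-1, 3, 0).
-9*sqrt(10)/10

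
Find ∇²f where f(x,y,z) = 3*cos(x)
-3*cos(x)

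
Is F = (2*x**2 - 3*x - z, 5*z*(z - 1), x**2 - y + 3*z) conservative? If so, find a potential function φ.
No, ∇×F = (4 - 10*z, -2*x - 1, 0) ≠ 0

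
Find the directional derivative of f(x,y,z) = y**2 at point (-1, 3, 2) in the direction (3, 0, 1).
0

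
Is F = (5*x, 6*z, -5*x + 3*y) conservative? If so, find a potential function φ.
No, ∇×F = (-3, 5, 0) ≠ 0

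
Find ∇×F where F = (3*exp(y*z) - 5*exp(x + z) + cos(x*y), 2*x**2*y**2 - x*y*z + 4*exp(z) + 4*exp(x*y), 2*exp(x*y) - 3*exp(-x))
(x*y + 2*x*exp(x*y) - 4*exp(z), -2*y*exp(x*y) + 3*y*exp(y*z) - 5*exp(x + z) - 3*exp(-x), 4*x*y**2 + x*sin(x*y) - y*z + 4*y*exp(x*y) - 3*z*exp(y*z))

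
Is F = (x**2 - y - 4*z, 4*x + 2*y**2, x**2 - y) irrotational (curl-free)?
No, ∇×F = (-1, -2*x - 4, 5)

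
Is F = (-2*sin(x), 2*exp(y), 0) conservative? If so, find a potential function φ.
Yes, F is conservative. φ = 2*exp(y) + 2*cos(x)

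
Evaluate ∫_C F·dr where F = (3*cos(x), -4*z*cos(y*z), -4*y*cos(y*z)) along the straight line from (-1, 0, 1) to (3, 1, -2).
3*sin(3) + 3*sin(1) + 4*sin(2)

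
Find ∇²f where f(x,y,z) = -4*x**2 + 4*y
-8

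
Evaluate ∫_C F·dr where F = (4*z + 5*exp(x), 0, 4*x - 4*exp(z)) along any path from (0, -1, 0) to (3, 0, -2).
-25 - 4*exp(-2) + 5*exp(3)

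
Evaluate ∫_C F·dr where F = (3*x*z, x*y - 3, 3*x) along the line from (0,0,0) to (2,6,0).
6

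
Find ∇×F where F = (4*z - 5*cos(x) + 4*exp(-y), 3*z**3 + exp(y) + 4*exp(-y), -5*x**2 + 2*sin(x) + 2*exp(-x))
(-9*z**2, 10*x - 2*cos(x) + 4 + 2*exp(-x), 4*exp(-y))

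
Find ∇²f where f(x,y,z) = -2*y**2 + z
-4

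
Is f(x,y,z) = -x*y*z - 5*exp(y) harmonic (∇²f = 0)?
No, ∇²f = -5*exp(y)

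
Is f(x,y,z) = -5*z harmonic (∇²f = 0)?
Yes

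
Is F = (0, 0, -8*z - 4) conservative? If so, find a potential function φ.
Yes, F is conservative. φ = 4*z*(-z - 1)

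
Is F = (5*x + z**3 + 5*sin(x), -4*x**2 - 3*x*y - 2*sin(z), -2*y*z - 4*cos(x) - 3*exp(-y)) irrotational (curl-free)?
No, ∇×F = (-2*z + 2*cos(z) + 3*exp(-y), 3*z**2 - 4*sin(x), -8*x - 3*y)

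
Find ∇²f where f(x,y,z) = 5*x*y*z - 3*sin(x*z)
3*(x**2 + z**2)*sin(x*z)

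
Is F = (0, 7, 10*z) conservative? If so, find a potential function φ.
Yes, F is conservative. φ = 7*y + 5*z**2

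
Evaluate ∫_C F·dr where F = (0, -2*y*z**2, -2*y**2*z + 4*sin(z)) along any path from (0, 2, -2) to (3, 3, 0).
4*cos(2) + 12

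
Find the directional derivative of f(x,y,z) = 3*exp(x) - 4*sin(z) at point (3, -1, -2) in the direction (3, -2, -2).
sqrt(17)*(8*cos(2) + 9*exp(3))/17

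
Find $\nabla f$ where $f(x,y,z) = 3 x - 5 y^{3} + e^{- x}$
(3 - exp(-x), -15*y**2, 0)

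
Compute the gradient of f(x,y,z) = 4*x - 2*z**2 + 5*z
(4, 0, 5 - 4*z)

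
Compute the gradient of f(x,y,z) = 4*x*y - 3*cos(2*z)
(4*y, 4*x, 6*sin(2*z))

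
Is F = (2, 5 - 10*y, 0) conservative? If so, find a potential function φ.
Yes, F is conservative. φ = 2*x - 5*y**2 + 5*y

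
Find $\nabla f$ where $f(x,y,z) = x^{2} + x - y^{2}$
(2*x + 1, -2*y, 0)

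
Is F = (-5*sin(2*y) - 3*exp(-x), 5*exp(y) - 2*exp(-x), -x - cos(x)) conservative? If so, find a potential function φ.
No, ∇×F = (0, 1 - sin(x), 10*cos(2*y) + 2*exp(-x)) ≠ 0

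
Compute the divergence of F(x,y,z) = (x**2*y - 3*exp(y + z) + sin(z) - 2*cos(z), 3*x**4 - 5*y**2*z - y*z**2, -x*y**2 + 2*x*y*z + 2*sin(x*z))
4*x*y + 2*x*cos(x*z) - 10*y*z - z**2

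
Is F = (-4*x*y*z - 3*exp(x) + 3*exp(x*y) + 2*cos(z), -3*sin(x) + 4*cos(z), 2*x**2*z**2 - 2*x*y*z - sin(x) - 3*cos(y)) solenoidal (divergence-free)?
No, ∇·F = 4*x**2*z - 2*x*y - 4*y*z + 3*y*exp(x*y) - 3*exp(x)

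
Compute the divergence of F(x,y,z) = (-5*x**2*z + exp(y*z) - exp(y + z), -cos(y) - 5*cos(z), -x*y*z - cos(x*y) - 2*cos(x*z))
-x*y - 10*x*z + 2*x*sin(x*z) + sin(y)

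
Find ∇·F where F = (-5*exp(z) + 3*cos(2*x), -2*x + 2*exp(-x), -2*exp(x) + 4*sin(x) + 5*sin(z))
-6*sin(2*x) + 5*cos(z)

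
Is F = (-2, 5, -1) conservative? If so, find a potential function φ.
Yes, F is conservative. φ = -2*x + 5*y - z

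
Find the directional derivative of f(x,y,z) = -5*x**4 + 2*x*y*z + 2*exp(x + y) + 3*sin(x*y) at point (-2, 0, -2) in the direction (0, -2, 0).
-2 - 2*exp(-2)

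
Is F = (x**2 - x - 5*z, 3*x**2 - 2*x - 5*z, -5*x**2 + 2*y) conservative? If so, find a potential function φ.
No, ∇×F = (7, 10*x - 5, 6*x - 2) ≠ 0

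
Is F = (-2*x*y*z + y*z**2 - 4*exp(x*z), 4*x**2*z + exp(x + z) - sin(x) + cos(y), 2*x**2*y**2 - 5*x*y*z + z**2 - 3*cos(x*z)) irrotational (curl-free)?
No, ∇×F = (4*x**2*y - 4*x**2 - 5*x*z - exp(x + z), -4*x*y**2 - 2*x*y - 4*x*exp(x*z) + 7*y*z - 3*z*sin(x*z), 10*x*z - z**2 + exp(x + z) - cos(x))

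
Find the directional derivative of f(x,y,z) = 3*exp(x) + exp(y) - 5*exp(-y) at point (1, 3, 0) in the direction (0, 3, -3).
sqrt(2)*(5 + exp(6))*exp(-3)/2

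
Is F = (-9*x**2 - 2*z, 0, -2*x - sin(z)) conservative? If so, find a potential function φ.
Yes, F is conservative. φ = -3*x**3 - 2*x*z + cos(z)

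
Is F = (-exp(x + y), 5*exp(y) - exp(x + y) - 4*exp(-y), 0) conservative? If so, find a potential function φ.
Yes, F is conservative. φ = 5*exp(y) - exp(x + y) + 4*exp(-y)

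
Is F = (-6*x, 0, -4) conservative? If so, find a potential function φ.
Yes, F is conservative. φ = -3*x**2 - 4*z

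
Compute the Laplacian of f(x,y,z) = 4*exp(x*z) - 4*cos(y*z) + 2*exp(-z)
2*(2*z**2*(exp(x*z) + cos(y*z))*exp(z) + 2*(x**2*exp(x*z) + y**2*cos(y*z))*exp(z) + 1)*exp(-z)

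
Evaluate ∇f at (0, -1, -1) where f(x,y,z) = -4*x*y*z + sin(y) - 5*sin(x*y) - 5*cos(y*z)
(1, -5*sin(1) + cos(1), -5*sin(1))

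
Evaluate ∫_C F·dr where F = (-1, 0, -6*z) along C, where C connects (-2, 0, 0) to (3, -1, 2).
-17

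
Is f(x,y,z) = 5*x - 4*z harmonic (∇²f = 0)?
Yes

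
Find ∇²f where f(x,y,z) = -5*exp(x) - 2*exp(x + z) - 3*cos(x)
-5*exp(x) - 4*exp(x + z) + 3*cos(x)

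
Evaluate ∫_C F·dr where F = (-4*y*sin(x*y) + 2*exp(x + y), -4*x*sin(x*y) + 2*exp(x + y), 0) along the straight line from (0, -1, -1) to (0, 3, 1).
-(2 - 2*exp(4))*exp(-1)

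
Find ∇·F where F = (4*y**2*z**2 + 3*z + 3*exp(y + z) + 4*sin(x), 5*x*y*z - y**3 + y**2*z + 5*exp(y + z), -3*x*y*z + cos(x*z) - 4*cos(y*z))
-3*x*y + 5*x*z - x*sin(x*z) - 3*y**2 + 2*y*z + 4*y*sin(y*z) + 5*exp(y + z) + 4*cos(x)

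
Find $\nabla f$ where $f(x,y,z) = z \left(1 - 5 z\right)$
(0, 0, 1 - 10*z)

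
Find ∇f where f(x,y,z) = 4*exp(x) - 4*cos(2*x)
(4*exp(x) + 8*sin(2*x), 0, 0)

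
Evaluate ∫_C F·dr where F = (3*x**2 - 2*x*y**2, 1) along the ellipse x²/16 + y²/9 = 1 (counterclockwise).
0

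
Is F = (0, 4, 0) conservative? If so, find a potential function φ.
Yes, F is conservative. φ = 4*y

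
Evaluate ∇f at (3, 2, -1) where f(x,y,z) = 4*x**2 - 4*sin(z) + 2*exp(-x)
(24 - 2*exp(-3), 0, -4*cos(1))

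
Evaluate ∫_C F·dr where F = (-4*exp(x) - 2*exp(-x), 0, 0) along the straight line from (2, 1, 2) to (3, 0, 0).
2*(2*(1 - E)*exp(5) - E + 1)*exp(-3)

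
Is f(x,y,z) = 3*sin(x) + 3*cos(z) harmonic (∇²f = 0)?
No, ∇²f = -3*sin(x) - 3*cos(z)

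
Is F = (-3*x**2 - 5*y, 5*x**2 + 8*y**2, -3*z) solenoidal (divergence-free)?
No, ∇·F = -6*x + 16*y - 3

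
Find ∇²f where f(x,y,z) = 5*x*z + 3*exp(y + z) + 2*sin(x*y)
-2*x**2*sin(x*y) - 2*y**2*sin(x*y) + 6*exp(y + z)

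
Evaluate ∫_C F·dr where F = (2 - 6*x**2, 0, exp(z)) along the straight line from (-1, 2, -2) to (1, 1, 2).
2*sinh(2)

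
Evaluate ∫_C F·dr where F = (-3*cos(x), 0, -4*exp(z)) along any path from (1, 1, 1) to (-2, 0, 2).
-4*exp(2) + 3*sin(1) + 3*sin(2) + 4*E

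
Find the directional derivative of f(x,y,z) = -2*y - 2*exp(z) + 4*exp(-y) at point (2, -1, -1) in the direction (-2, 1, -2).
2*(-2*exp(2) - E + 2)*exp(-1)/3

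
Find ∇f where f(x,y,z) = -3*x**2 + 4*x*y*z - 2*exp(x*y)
(-6*x + 4*y*z - 2*y*exp(x*y), 2*x*(2*z - exp(x*y)), 4*x*y)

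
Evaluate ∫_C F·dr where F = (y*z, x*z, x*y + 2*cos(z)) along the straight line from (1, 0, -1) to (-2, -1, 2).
2*sin(1) + 2*sin(2) + 4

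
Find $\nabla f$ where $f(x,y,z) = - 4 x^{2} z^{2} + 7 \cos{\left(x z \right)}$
(-z*(8*x*z + 7*sin(x*z)), 0, -x*(8*x*z + 7*sin(x*z)))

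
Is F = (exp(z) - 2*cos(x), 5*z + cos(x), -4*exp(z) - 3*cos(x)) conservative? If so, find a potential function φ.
No, ∇×F = (-5, exp(z) - 3*sin(x), -sin(x)) ≠ 0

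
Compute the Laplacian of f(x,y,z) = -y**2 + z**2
0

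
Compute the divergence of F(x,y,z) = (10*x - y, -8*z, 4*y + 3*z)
13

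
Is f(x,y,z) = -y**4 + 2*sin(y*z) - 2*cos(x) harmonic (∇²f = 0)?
No, ∇²f = -2*y**2*sin(y*z) - 12*y**2 - 2*z**2*sin(y*z) + 2*cos(x)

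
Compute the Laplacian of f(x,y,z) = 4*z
0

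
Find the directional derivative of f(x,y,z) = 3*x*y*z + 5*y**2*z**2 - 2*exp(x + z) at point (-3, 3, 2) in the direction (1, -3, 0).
sqrt(10)*(-144*E - 1)*exp(-1)/5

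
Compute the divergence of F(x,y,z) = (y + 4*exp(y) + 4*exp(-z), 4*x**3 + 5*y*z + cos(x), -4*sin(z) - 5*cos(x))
5*z - 4*cos(z)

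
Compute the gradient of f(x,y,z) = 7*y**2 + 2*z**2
(0, 14*y, 4*z)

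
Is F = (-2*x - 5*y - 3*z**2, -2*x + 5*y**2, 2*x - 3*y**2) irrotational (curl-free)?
No, ∇×F = (-6*y, -6*z - 2, 3)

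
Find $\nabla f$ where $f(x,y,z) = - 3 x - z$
(-3, 0, -1)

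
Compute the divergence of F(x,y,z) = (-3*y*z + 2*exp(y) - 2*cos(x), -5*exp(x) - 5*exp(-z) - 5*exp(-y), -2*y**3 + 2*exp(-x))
2*sin(x) + 5*exp(-y)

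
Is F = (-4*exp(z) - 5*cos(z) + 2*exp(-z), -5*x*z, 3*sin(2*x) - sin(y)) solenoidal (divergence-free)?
Yes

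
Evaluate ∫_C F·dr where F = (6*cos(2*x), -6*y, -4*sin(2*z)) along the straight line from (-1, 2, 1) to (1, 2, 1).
6*sin(2)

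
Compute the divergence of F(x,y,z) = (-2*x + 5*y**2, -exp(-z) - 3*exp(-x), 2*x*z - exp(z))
2*x - exp(z) - 2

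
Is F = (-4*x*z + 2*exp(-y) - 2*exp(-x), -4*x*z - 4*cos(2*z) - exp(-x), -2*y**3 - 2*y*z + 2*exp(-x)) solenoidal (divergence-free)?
No, ∇·F = -2*y - 4*z + 2*exp(-x)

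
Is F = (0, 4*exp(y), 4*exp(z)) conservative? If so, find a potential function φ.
Yes, F is conservative. φ = 4*exp(y) + 4*exp(z)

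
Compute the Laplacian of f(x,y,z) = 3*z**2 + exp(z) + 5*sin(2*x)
exp(z) - 20*sin(2*x) + 6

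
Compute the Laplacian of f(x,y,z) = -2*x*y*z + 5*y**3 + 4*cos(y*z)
-4*y**2*cos(y*z) + 30*y - 4*z**2*cos(y*z)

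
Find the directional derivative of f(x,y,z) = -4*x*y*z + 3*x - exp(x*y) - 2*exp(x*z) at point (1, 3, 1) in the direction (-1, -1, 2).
sqrt(6)*(-11 - 2*E + 4*exp(3))/6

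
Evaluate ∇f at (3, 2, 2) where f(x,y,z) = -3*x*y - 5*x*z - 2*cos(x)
(-16 + 2*sin(3), -9, -15)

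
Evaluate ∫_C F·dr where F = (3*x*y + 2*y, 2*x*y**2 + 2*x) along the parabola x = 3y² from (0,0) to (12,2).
432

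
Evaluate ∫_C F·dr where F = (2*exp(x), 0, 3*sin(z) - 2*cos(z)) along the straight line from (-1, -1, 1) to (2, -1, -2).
-2*exp(-1) - 3*cos(2) + 3*cos(1) + 2*sin(1) + 2*sin(2) + 2*exp(2)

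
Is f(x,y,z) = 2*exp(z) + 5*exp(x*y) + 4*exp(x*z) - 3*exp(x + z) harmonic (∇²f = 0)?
No, ∇²f = 5*x**2*exp(x*y) + 4*x**2*exp(x*z) + 5*y**2*exp(x*y) + 4*z**2*exp(x*z) + 2*exp(z) - 6*exp(x + z)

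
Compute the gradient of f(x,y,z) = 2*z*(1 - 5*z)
(0, 0, 2 - 20*z)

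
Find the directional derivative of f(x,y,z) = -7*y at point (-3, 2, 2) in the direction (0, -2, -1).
14*sqrt(5)/5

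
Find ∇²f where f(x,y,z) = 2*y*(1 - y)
-4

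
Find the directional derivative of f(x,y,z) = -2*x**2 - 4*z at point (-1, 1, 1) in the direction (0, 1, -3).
6*sqrt(10)/5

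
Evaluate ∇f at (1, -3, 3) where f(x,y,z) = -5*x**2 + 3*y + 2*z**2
(-10, 3, 12)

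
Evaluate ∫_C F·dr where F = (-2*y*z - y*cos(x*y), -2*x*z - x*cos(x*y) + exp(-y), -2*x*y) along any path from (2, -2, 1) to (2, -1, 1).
-4 - E - sin(4) + sin(2) + exp(2)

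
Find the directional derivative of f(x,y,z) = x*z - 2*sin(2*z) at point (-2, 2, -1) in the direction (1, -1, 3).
-sqrt(11)*(12*cos(2) + 7)/11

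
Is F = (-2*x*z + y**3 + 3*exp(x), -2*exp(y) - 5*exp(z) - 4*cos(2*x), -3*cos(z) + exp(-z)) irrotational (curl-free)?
No, ∇×F = (5*exp(z), -2*x, -3*y**2 + 8*sin(2*x))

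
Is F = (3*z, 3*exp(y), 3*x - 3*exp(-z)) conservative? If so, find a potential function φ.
Yes, F is conservative. φ = 3*x*z + 3*exp(y) + 3*exp(-z)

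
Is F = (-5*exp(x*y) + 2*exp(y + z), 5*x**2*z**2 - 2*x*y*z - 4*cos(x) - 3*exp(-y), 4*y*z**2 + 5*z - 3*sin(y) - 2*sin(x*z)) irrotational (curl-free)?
No, ∇×F = (-10*x**2*z + 2*x*y + 4*z**2 - 3*cos(y), 2*z*cos(x*z) + 2*exp(y + z), 10*x*z**2 + 5*x*exp(x*y) - 2*y*z - 2*exp(y + z) + 4*sin(x))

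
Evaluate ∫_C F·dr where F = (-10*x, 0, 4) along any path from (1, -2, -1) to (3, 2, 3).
-24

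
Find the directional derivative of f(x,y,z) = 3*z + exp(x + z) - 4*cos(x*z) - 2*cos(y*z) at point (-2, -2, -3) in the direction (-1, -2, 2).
exp(-5)/3 + 2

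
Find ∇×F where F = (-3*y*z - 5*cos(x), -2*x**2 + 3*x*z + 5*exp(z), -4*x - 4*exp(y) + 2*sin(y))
(-3*x - 4*exp(y) - 5*exp(z) + 2*cos(y), 4 - 3*y, -4*x + 6*z)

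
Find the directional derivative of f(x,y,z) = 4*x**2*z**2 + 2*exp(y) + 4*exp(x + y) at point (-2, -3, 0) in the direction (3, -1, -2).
sqrt(14)*(4 - exp(2))*exp(-5)/7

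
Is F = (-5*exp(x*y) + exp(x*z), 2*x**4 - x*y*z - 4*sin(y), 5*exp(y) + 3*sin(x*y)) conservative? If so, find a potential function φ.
No, ∇×F = (x*y + 3*x*cos(x*y) + 5*exp(y), x*exp(x*z) - 3*y*cos(x*y), 8*x**3 + 5*x*exp(x*y) - y*z) ≠ 0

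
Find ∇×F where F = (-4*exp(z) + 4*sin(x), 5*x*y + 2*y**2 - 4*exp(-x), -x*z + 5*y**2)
(10*y, z - 4*exp(z), 5*y + 4*exp(-x))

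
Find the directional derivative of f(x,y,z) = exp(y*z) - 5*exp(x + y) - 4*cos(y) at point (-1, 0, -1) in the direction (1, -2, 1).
sqrt(6)*(5 + 2*E)*exp(-1)/6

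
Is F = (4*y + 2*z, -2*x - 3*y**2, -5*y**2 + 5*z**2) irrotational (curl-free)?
No, ∇×F = (-10*y, 2, -6)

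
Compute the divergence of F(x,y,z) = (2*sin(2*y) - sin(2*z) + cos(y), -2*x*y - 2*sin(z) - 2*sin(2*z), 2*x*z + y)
0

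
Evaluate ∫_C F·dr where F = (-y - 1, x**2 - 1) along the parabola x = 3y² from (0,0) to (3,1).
-21/5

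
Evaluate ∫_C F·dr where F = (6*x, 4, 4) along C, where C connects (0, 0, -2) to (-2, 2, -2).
20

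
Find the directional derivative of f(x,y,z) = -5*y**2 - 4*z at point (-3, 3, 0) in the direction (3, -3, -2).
49*sqrt(22)/11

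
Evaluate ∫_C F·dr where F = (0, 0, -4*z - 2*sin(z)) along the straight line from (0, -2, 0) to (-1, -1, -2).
-10 + 2*cos(2)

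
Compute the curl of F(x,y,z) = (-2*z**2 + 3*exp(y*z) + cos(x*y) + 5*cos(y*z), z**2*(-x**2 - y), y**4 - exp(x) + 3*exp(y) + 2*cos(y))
(4*y**3 + 2*z*(x**2 + y) + 3*exp(y) - 2*sin(y), 3*y*exp(y*z) - 5*y*sin(y*z) - 4*z + exp(x), -2*x*z**2 + x*sin(x*y) - 3*z*exp(y*z) + 5*z*sin(y*z))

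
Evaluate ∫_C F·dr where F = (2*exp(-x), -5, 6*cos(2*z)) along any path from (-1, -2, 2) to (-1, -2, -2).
-6*sin(4)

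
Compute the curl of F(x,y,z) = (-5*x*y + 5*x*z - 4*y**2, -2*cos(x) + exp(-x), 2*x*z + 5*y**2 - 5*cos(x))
(10*y, 5*x - 2*z - 5*sin(x), 5*x + 8*y + 2*sin(x) - exp(-x))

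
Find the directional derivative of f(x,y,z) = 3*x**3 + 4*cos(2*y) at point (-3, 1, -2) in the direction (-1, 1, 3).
-sqrt(11)*(8*sin(2) + 81)/11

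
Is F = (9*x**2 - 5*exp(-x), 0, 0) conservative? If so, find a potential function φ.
Yes, F is conservative. φ = 3*x**3 + 5*exp(-x)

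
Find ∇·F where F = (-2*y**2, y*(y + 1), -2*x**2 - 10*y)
2*y + 1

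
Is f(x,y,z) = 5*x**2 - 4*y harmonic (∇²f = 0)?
No, ∇²f = 10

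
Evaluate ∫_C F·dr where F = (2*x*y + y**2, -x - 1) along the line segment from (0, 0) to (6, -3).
-42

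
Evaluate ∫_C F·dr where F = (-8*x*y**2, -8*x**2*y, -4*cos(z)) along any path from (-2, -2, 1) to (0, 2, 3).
-4*sin(3) + 4*sin(1) + 64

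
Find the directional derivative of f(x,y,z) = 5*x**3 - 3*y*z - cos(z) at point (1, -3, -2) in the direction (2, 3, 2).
2*sqrt(17)*(33 - sin(2))/17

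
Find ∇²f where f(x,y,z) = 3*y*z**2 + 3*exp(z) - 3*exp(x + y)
6*y + 3*exp(z) - 6*exp(x + y)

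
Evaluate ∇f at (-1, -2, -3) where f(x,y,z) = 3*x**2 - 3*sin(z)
(-6, 0, -3*cos(3))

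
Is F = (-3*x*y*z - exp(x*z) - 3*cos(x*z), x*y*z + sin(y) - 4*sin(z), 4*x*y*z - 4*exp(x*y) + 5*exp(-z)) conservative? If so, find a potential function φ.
No, ∇×F = (-x*y + 4*x*z - 4*x*exp(x*y) + 4*cos(z), -3*x*y - x*exp(x*z) + 3*x*sin(x*z) - 4*y*z + 4*y*exp(x*y), z*(3*x + y)) ≠ 0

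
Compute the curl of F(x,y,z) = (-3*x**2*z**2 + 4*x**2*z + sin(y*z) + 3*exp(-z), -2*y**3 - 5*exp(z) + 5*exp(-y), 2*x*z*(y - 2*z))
(2*x*z + 5*exp(z), -6*x**2*z + 4*x**2 - 2*y*z + y*cos(y*z) + 4*z**2 - 3*exp(-z), -z*cos(y*z))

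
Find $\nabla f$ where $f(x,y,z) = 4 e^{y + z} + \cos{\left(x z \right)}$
(-z*sin(x*z), 4*exp(y + z), -x*sin(x*z) + 4*exp(y + z))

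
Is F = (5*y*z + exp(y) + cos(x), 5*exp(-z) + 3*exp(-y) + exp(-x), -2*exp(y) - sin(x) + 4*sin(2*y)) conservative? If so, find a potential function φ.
No, ∇×F = (-2*exp(y) + 8*cos(2*y) + 5*exp(-z), 5*y + cos(x), -5*z - exp(y) - exp(-x)) ≠ 0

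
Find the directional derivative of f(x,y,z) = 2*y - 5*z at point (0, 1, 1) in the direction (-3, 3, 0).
sqrt(2)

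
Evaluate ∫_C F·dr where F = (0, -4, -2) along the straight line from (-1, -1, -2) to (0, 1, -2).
-8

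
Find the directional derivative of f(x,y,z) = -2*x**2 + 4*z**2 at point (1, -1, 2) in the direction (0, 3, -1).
-8*sqrt(10)/5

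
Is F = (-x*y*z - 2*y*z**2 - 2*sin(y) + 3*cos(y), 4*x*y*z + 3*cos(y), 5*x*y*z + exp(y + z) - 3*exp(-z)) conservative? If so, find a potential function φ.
No, ∇×F = (-4*x*y + 5*x*z + exp(y + z), y*(-x - 9*z), x*z + 4*y*z + 2*z**2 + 3*sin(y) + 2*cos(y)) ≠ 0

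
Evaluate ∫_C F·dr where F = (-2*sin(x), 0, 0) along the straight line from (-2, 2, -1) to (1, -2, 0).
-2*cos(2) + 2*cos(1)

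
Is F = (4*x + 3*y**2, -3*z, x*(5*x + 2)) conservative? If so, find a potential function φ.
No, ∇×F = (3, -10*x - 2, -6*y) ≠ 0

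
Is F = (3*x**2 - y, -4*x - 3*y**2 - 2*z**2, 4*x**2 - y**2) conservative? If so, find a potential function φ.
No, ∇×F = (-2*y + 4*z, -8*x, -3) ≠ 0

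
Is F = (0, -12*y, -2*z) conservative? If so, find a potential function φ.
Yes, F is conservative. φ = -6*y**2 - z**2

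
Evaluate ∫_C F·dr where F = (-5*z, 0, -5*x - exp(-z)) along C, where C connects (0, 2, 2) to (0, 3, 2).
0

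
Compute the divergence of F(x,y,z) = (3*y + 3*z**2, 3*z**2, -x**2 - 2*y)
0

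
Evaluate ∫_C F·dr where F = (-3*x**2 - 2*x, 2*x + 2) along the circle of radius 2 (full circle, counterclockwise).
8*pi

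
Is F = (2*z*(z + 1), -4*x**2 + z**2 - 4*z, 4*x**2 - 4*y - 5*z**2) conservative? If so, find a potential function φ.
No, ∇×F = (-2*z, -8*x + 4*z + 2, -8*x) ≠ 0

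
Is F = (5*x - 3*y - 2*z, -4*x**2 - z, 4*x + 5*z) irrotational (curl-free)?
No, ∇×F = (1, -6, 3 - 8*x)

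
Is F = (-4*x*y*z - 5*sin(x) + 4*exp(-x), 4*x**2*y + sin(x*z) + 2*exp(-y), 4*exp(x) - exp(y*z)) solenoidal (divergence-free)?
No, ∇·F = 4*x**2 - 4*y*z - y*exp(y*z) - 5*cos(x) - 2*exp(-y) - 4*exp(-x)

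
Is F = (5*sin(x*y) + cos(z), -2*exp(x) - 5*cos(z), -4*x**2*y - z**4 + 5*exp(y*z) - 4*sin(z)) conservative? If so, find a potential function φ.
No, ∇×F = (-4*x**2 + 5*z*exp(y*z) - 5*sin(z), 8*x*y - sin(z), -5*x*cos(x*y) - 2*exp(x)) ≠ 0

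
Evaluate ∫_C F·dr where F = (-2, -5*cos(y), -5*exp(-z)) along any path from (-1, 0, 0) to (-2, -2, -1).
-3 + 5*sin(2) + 5*E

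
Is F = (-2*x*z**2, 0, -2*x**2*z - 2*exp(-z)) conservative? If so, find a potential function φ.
Yes, F is conservative. φ = -x**2*z**2 + 2*exp(-z)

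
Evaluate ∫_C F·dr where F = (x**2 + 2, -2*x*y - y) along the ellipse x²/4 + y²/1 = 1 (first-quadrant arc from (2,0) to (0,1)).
-17/2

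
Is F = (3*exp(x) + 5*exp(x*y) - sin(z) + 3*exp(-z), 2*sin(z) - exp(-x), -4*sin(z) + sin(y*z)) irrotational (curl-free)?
No, ∇×F = (z*cos(y*z) - 2*cos(z), -cos(z) - 3*exp(-z), -5*x*exp(x*y) + exp(-x))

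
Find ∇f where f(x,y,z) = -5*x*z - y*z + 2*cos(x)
(-5*z - 2*sin(x), -z, -5*x - y)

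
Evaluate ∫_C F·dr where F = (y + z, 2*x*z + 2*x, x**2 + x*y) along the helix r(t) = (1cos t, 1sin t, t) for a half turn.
pi**2/2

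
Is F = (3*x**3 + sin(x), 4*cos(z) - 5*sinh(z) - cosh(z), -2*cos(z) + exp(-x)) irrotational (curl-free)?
No, ∇×F = (4*sin(z) + sinh(z) + 5*cosh(z), exp(-x), 0)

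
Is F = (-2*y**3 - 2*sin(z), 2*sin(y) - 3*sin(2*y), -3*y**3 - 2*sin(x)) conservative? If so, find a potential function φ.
No, ∇×F = (-9*y**2, 2*cos(x) - 2*cos(z), 6*y**2) ≠ 0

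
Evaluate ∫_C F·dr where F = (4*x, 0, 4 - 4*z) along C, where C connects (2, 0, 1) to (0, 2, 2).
-10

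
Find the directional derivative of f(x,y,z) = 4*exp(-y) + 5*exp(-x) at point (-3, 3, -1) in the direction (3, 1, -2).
sqrt(14)*(-15*exp(6) - 4)*exp(-3)/14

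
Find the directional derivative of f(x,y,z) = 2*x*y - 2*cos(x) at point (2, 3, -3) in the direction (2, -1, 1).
2*sqrt(6)*(sin(2) + 2)/3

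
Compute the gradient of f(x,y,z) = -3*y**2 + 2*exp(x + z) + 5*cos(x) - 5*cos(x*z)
(5*z*sin(x*z) + 2*exp(x + z) - 5*sin(x), -6*y, 5*x*sin(x*z) + 2*exp(x + z))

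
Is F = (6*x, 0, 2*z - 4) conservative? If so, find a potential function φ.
Yes, F is conservative. φ = 3*x**2 + z**2 - 4*z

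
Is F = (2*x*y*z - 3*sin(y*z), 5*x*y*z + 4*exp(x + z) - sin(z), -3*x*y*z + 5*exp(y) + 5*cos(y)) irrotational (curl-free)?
No, ∇×F = (-5*x*y - 3*x*z + 5*exp(y) - 4*exp(x + z) - 5*sin(y) + cos(z), y*(2*x + 3*z - 3*cos(y*z)), -2*x*z + 5*y*z + 3*z*cos(y*z) + 4*exp(x + z))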